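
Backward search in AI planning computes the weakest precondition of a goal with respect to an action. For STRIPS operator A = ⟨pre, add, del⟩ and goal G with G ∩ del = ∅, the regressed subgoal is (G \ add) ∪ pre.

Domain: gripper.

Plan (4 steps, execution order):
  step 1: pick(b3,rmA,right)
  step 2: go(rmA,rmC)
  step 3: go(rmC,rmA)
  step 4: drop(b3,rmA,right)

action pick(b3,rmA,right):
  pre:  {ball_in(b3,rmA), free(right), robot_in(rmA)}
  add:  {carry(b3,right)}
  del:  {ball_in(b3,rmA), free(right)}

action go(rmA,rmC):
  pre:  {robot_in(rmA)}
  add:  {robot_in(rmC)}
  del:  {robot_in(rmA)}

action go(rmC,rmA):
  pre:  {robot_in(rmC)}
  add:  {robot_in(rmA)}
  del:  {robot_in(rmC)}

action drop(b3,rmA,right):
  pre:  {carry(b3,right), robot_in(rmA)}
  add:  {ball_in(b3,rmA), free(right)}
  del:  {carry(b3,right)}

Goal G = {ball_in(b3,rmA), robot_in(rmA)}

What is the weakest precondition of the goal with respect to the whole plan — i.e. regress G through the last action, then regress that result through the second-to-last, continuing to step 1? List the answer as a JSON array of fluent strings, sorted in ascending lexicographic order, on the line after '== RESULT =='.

Regress step by step:
  through step 4 (drop(b3,rmA,right)): drop {ball_in(b3,rmA)}, keep {robot_in(rmA)}, require {carry(b3,right), robot_in(rmA)}
    → {carry(b3,right), robot_in(rmA)}
  through step 3 (go(rmC,rmA)): drop {robot_in(rmA)}, keep {carry(b3,right)}, require {robot_in(rmC)}
    → {carry(b3,right), robot_in(rmC)}
  through step 2 (go(rmA,rmC)): drop {robot_in(rmC)}, keep {carry(b3,right)}, require {robot_in(rmA)}
    → {carry(b3,right), robot_in(rmA)}
  through step 1 (pick(b3,rmA,right)): drop {carry(b3,right)}, keep {robot_in(rmA)}, require {ball_in(b3,rmA), free(right), robot_in(rmA)}
    → {ball_in(b3,rmA), free(right), robot_in(rmA)}

== RESULT ==
["ball_in(b3,rmA)", "free(right)", "robot_in(rmA)"]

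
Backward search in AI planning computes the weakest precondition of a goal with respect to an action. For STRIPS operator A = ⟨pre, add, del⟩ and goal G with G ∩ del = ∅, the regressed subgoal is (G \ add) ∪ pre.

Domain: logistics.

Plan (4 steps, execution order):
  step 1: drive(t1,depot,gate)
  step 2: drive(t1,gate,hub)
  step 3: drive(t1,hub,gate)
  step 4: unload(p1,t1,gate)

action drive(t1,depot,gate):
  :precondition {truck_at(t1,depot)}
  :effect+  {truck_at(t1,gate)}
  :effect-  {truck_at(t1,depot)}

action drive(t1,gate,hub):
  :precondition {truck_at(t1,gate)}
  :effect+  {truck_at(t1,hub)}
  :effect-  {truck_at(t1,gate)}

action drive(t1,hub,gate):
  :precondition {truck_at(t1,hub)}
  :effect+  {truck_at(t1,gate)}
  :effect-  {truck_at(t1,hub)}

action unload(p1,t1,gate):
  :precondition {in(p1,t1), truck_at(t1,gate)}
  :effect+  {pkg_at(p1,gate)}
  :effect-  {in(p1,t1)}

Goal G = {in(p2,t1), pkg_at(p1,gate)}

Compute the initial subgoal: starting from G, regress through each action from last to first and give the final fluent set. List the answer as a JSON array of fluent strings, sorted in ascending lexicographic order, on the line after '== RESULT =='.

Work backward from the goal:
  through step 4 (unload(p1,t1,gate)): drop {pkg_at(p1,gate)}, keep {in(p2,t1)}, require {in(p1,t1), truck_at(t1,gate)}
    → {in(p1,t1), in(p2,t1), truck_at(t1,gate)}
  through step 3 (drive(t1,hub,gate)): drop {truck_at(t1,gate)}, keep {in(p1,t1), in(p2,t1)}, require {truck_at(t1,hub)}
    → {in(p1,t1), in(p2,t1), truck_at(t1,hub)}
  through step 2 (drive(t1,gate,hub)): drop {truck_at(t1,hub)}, keep {in(p1,t1), in(p2,t1)}, require {truck_at(t1,gate)}
    → {in(p1,t1), in(p2,t1), truck_at(t1,gate)}
  through step 1 (drive(t1,depot,gate)): drop {truck_at(t1,gate)}, keep {in(p1,t1), in(p2,t1)}, require {truck_at(t1,depot)}
    → {in(p1,t1), in(p2,t1), truck_at(t1,depot)}

== RESULT ==
["in(p1,t1)", "in(p2,t1)", "truck_at(t1,depot)"]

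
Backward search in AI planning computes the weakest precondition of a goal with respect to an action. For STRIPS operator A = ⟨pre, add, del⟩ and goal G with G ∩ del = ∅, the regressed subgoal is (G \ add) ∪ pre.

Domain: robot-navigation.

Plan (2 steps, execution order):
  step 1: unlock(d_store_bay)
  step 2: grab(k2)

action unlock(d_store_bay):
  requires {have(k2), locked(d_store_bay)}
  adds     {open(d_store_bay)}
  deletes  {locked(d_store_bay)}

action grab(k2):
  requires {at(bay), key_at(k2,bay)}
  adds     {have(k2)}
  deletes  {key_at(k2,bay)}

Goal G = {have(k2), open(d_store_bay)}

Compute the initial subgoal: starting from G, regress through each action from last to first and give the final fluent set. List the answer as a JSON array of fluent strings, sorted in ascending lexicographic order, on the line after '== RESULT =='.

Work backward from the goal:
  through step 2 (grab(k2)): drop {have(k2)}, keep {open(d_store_bay)}, require {at(bay), key_at(k2,bay)}
    → {at(bay), key_at(k2,bay), open(d_store_bay)}
  through step 1 (unlock(d_store_bay)): drop {open(d_store_bay)}, keep {at(bay), key_at(k2,bay)}, require {have(k2), locked(d_store_bay)}
    → {at(bay), have(k2), key_at(k2,bay), locked(d_store_bay)}

== RESULT ==
["at(bay)", "have(k2)", "key_at(k2,bay)", "locked(d_store_bay)"]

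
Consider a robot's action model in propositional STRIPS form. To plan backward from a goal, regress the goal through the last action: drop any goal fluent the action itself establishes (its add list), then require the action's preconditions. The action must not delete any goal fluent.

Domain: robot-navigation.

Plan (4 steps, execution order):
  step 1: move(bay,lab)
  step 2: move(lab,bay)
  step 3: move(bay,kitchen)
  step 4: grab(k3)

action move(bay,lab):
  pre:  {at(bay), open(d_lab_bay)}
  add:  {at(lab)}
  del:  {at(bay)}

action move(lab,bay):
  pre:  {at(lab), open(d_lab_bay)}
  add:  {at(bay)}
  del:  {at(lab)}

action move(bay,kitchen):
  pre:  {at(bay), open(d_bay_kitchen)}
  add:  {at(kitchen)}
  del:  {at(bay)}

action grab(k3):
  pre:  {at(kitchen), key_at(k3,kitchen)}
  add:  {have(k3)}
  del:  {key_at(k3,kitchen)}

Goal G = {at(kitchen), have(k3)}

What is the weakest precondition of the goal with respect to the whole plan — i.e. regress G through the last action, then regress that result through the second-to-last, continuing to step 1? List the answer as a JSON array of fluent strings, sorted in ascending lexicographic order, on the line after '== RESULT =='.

Regress step by step:
  through step 4 (grab(k3)): drop {have(k3)}, keep {at(kitchen)}, require {at(kitchen), key_at(k3,kitchen)}
    → {at(kitchen), key_at(k3,kitchen)}
  through step 3 (move(bay,kitchen)): drop {at(kitchen)}, keep {key_at(k3,kitchen)}, require {at(bay), open(d_bay_kitchen)}
    → {at(bay), key_at(k3,kitchen), open(d_bay_kitchen)}
  through step 2 (move(lab,bay)): drop {at(bay)}, keep {key_at(k3,kitchen), open(d_bay_kitchen)}, require {at(lab), open(d_lab_bay)}
    → {at(lab), key_at(k3,kitchen), open(d_bay_kitchen), open(d_lab_bay)}
  through step 1 (move(bay,lab)): drop {at(lab)}, keep {key_at(k3,kitchen), open(d_bay_kitchen), open(d_lab_bay)}, require {at(bay), open(d_lab_bay)}
    → {at(bay), key_at(k3,kitchen), open(d_bay_kitchen), open(d_lab_bay)}

== RESULT ==
["at(bay)", "key_at(k3,kitchen)", "open(d_bay_kitchen)", "open(d_lab_bay)"]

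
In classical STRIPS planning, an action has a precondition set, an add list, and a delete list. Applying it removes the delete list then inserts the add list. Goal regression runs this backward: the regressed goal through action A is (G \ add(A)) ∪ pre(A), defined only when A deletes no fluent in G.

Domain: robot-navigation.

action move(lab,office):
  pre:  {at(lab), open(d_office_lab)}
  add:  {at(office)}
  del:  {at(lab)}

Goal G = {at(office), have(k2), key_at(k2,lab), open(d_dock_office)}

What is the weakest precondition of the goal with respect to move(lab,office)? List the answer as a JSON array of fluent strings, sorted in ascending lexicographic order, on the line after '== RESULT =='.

Compute (G \ add) ∪ pre:
  G ∩ del = {}  (empty — regression defined)
  G \ add = {at(office), have(k2), key_at(k2,lab), open(d_dock_office)} \ {at(office)} = {have(k2), key_at(k2,lab), open(d_dock_office)}
  ∪ pre   = {have(k2), key_at(k2,lab), open(d_dock_office)} ∪ {at(lab), open(d_office_lab)}
          = {at(lab), have(k2), key_at(k2,lab), open(d_dock_office), open(d_office_lab)}

== RESULT ==
["at(lab)", "have(k2)", "key_at(k2,lab)", "open(d_dock_office)", "open(d_office_lab)"]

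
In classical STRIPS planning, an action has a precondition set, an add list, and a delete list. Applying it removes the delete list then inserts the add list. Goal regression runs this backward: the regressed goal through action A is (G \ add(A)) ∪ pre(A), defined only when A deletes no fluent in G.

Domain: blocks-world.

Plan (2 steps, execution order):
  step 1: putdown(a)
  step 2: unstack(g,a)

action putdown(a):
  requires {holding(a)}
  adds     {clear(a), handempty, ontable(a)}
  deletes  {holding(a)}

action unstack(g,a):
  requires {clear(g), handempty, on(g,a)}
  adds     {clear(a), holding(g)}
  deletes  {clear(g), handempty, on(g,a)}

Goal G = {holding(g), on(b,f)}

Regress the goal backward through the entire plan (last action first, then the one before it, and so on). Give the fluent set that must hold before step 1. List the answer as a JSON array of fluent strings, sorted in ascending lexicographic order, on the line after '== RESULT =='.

Regress step by step:
  through step 2 (unstack(g,a)): drop {holding(g)}, keep {on(b,f)}, require {clear(g), handempty, on(g,a)}
    → {clear(g), handempty, on(b,f), on(g,a)}
  through step 1 (putdown(a)): drop {handempty}, keep {clear(g), on(b,f), on(g,a)}, require {holding(a)}
    → {clear(g), holding(a), on(b,f), on(g,a)}

== RESULT ==
["clear(g)", "holding(a)", "on(b,f)", "on(g,a)"]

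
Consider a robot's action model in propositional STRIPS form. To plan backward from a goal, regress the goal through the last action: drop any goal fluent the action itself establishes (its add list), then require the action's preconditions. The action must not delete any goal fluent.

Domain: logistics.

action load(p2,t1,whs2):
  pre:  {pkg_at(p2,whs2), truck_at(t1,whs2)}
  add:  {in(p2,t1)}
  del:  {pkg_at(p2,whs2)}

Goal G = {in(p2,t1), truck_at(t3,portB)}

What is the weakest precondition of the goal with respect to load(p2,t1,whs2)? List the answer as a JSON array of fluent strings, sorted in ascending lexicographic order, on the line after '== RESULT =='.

Compute (G \ add) ∪ pre:
  G ∩ del = {}  (empty — regression defined)
  G \ add = {in(p2,t1), truck_at(t3,portB)} \ {in(p2,t1)} = {truck_at(t3,portB)}
  ∪ pre   = {truck_at(t3,portB)} ∪ {pkg_at(p2,whs2), truck_at(t1,whs2)}
          = {pkg_at(p2,whs2), truck_at(t1,whs2), truck_at(t3,portB)}

== RESULT ==
["pkg_at(p2,whs2)", "truck_at(t1,whs2)", "truck_at(t3,portB)"]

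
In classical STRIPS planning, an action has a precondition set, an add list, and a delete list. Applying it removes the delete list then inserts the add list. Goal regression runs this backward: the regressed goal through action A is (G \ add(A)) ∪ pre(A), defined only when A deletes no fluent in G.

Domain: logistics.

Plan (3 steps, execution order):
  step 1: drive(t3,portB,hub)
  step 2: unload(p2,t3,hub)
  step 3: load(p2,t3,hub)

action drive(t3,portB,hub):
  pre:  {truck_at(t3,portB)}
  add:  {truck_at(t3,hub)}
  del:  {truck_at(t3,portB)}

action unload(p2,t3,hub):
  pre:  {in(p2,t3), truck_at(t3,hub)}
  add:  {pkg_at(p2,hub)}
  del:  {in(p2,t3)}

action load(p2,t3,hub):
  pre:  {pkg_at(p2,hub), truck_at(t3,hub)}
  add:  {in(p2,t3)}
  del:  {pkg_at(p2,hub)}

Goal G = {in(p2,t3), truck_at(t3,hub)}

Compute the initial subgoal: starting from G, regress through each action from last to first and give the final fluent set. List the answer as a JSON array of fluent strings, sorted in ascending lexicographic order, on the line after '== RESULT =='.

Regress step by step:
  through step 3 (load(p2,t3,hub)): drop {in(p2,t3)}, keep {truck_at(t3,hub)}, require {pkg_at(p2,hub), truck_at(t3,hub)}
    → {pkg_at(p2,hub), truck_at(t3,hub)}
  through step 2 (unload(p2,t3,hub)): drop {pkg_at(p2,hub)}, keep {truck_at(t3,hub)}, require {in(p2,t3), truck_at(t3,hub)}
    → {in(p2,t3), truck_at(t3,hub)}
  through step 1 (drive(t3,portB,hub)): drop {truck_at(t3,hub)}, keep {in(p2,t3)}, require {truck_at(t3,portB)}
    → {in(p2,t3), truck_at(t3,portB)}

== RESULT ==
["in(p2,t3)", "truck_at(t3,portB)"]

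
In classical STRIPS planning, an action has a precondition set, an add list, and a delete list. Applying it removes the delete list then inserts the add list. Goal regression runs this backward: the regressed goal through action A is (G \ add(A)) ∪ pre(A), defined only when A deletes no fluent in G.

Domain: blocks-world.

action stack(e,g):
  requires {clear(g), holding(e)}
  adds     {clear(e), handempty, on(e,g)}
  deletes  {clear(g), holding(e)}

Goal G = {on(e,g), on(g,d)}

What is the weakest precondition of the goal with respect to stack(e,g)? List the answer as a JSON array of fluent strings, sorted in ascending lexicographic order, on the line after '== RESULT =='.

Regress:
  G ∩ del = {}  (empty — regression defined)
  G \ add = {on(e,g), on(g,d)} \ {clear(e), handempty, on(e,g)} = {on(g,d)}
  ∪ pre   = {on(g,d)} ∪ {clear(g), holding(e)}
          = {clear(g), holding(e), on(g,d)}

== RESULT ==
["clear(g)", "holding(e)", "on(g,d)"]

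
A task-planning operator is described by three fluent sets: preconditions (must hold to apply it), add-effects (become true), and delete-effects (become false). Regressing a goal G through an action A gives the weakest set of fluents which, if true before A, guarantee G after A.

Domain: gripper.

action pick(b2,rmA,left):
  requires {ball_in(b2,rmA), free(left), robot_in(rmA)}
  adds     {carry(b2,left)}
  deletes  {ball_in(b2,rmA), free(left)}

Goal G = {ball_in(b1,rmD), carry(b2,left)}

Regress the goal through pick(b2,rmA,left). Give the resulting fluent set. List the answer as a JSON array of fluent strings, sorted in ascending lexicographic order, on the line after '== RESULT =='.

Regress:
  G ∩ del = {}  (empty — regression defined)
  G \ add = {ball_in(b1,rmD), carry(b2,left)} \ {carry(b2,left)} = {ball_in(b1,rmD)}
  ∪ pre   = {ball_in(b1,rmD)} ∪ {ball_in(b2,rmA), free(left), robot_in(rmA)}
          = {ball_in(b1,rmD), ball_in(b2,rmA), free(left), robot_in(rmA)}

== RESULT ==
["ball_in(b1,rmD)", "ball_in(b2,rmA)", "free(left)", "robot_in(rmA)"]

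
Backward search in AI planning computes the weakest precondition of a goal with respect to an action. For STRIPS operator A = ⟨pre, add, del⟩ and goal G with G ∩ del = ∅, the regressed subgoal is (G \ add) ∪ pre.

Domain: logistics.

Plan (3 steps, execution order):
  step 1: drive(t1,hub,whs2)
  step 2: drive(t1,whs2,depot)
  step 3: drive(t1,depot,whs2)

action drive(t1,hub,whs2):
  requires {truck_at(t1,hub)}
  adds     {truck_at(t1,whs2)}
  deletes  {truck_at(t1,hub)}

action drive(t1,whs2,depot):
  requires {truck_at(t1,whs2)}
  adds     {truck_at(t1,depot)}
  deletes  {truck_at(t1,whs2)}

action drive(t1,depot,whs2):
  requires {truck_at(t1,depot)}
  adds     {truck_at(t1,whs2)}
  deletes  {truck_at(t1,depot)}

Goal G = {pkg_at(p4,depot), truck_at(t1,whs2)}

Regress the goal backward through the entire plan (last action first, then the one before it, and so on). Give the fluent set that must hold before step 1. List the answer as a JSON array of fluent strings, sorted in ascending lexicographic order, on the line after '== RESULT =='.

Work backward from the goal:
  through step 3 (drive(t1,depot,whs2)): drop {truck_at(t1,whs2)}, keep {pkg_at(p4,depot)}, require {truck_at(t1,depot)}
    → {pkg_at(p4,depot), truck_at(t1,depot)}
  through step 2 (drive(t1,whs2,depot)): drop {truck_at(t1,depot)}, keep {pkg_at(p4,depot)}, require {truck_at(t1,whs2)}
    → {pkg_at(p4,depot), truck_at(t1,whs2)}
  through step 1 (drive(t1,hub,whs2)): drop {truck_at(t1,whs2)}, keep {pkg_at(p4,depot)}, require {truck_at(t1,hub)}
    → {pkg_at(p4,depot), truck_at(t1,hub)}

== RESULT ==
["pkg_at(p4,depot)", "truck_at(t1,hub)"]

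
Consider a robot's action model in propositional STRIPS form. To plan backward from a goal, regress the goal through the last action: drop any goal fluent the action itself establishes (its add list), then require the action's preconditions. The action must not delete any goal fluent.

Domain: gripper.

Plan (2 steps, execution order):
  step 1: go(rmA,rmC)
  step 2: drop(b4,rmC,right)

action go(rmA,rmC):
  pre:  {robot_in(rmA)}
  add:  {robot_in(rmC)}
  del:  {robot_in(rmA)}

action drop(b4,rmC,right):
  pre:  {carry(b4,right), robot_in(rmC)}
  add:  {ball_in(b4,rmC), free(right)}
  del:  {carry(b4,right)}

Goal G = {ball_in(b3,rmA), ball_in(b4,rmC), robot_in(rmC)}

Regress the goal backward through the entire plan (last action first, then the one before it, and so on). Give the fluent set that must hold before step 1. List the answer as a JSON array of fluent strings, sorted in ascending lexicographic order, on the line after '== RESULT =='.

Regress step by step:
  through step 2 (drop(b4,rmC,right)): drop {ball_in(b4,rmC)}, keep {ball_in(b3,rmA), robot_in(rmC)}, require {carry(b4,right), robot_in(rmC)}
    → {ball_in(b3,rmA), carry(b4,right), robot_in(rmC)}
  through step 1 (go(rmA,rmC)): drop {robot_in(rmC)}, keep {ball_in(b3,rmA), carry(b4,right)}, require {robot_in(rmA)}
    → {ball_in(b3,rmA), carry(b4,right), robot_in(rmA)}

== RESULT ==
["ball_in(b3,rmA)", "carry(b4,right)", "robot_in(rmA)"]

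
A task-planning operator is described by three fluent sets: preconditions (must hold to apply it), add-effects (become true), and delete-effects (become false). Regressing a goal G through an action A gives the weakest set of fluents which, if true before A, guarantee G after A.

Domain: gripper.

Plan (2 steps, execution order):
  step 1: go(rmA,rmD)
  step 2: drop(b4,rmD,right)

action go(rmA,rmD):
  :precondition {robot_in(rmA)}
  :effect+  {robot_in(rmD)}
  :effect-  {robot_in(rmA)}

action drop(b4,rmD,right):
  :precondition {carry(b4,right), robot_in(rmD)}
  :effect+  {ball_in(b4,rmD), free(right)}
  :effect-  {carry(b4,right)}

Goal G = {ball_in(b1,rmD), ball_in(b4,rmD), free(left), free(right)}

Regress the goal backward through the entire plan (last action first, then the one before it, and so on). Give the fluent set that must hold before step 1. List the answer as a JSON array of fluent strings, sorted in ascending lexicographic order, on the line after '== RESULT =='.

Work backward from the goal:
  through step 2 (drop(b4,rmD,right)): drop {ball_in(b4,rmD), free(right)}, keep {ball_in(b1,rmD), free(left)}, require {carry(b4,right), robot_in(rmD)}
    → {ball_in(b1,rmD), carry(b4,right), free(left), robot_in(rmD)}
  through step 1 (go(rmA,rmD)): drop {robot_in(rmD)}, keep {ball_in(b1,rmD), carry(b4,right), free(left)}, require {robot_in(rmA)}
    → {ball_in(b1,rmD), carry(b4,right), free(left), robot_in(rmA)}

== RESULT ==
["ball_in(b1,rmD)", "carry(b4,right)", "free(left)", "robot_in(rmA)"]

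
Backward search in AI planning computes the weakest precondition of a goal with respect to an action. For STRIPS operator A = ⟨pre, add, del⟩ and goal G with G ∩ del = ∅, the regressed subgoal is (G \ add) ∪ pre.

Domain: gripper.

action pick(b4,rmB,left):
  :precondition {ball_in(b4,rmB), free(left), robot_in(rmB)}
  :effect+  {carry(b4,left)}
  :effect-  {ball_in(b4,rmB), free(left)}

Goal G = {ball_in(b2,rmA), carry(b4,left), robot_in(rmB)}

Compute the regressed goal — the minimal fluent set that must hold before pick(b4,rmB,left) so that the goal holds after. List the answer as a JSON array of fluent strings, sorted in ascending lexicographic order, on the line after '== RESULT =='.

Regress:
  G ∩ del = {}  (empty — regression defined)
  G \ add = {ball_in(b2,rmA), carry(b4,left), robot_in(rmB)} \ {carry(b4,left)} = {ball_in(b2,rmA), robot_in(rmB)}
  ∪ pre   = {ball_in(b2,rmA), robot_in(rmB)} ∪ {ball_in(b4,rmB), free(left), robot_in(rmB)}
          = {ball_in(b2,rmA), ball_in(b4,rmB), free(left), robot_in(rmB)}

== RESULT ==
["ball_in(b2,rmA)", "ball_in(b4,rmB)", "free(left)", "robot_in(rmB)"]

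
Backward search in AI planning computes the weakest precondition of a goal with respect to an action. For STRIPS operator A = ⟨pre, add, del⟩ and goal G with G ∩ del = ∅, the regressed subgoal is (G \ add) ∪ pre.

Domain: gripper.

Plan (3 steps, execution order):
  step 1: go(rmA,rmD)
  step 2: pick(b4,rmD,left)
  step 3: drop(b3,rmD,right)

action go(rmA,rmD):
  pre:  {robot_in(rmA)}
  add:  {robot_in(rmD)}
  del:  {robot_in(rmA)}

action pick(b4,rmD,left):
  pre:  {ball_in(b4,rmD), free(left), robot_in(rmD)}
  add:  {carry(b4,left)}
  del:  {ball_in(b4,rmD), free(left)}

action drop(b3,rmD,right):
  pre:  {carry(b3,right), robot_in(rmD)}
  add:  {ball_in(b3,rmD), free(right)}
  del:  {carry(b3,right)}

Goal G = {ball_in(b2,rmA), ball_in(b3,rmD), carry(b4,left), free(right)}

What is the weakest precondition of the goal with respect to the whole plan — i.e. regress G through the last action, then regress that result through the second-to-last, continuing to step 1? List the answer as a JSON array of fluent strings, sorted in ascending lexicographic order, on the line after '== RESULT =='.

Work backward from the goal:
  through step 3 (drop(b3,rmD,right)): drop {ball_in(b3,rmD), free(right)}, keep {ball_in(b2,rmA), carry(b4,left)}, require {carry(b3,right), robot_in(rmD)}
    → {ball_in(b2,rmA), carry(b3,right), carry(b4,left), robot_in(rmD)}
  through step 2 (pick(b4,rmD,left)): drop {carry(b4,left)}, keep {ball_in(b2,rmA), carry(b3,right), robot_in(rmD)}, require {ball_in(b4,rmD), free(left), robot_in(rmD)}
    → {ball_in(b2,rmA), ball_in(b4,rmD), carry(b3,right), free(left), robot_in(rmD)}
  through step 1 (go(rmA,rmD)): drop {robot_in(rmD)}, keep {ball_in(b2,rmA), ball_in(b4,rmD), carry(b3,right), free(left)}, require {robot_in(rmA)}
    → {ball_in(b2,rmA), ball_in(b4,rmD), carry(b3,right), free(left), robot_in(rmA)}

== RESULT ==
["ball_in(b2,rmA)", "ball_in(b4,rmD)", "carry(b3,right)", "free(left)", "robot_in(rmA)"]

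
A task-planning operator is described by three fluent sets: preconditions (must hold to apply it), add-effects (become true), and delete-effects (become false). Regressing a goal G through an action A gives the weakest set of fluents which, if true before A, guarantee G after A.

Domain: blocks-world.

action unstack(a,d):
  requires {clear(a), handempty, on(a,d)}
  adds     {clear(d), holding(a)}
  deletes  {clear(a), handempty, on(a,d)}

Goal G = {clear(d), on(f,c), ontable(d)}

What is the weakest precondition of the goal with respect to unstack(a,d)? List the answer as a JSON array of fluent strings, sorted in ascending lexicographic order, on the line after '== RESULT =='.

Compute (G \ add) ∪ pre:
  G ∩ del = {}  (empty — regression defined)
  G \ add = {clear(d), on(f,c), ontable(d)} \ {clear(d), holding(a)} = {on(f,c), ontable(d)}
  ∪ pre   = {on(f,c), ontable(d)} ∪ {clear(a), handempty, on(a,d)}
          = {clear(a), handempty, on(a,d), on(f,c), ontable(d)}

== RESULT ==
["clear(a)", "handempty", "on(a,d)", "on(f,c)", "ontable(d)"]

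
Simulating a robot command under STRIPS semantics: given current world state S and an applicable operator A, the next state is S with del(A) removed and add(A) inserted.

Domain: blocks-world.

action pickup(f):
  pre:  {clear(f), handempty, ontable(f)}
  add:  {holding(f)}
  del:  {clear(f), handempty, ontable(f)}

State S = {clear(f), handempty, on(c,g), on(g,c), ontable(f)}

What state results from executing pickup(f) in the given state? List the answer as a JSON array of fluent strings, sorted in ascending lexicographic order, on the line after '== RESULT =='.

Compute (S \ del) ∪ add:
  pre ⊆ S: {clear(f), handempty, ontable(f)} ⊆ S  — applicable
  S \ del = {on(c,g), on(g,c)}
  ∪ add   = {holding(f), on(c,g), on(g,c)}

== RESULT ==
["holding(f)", "on(c,g)", "on(g,c)"]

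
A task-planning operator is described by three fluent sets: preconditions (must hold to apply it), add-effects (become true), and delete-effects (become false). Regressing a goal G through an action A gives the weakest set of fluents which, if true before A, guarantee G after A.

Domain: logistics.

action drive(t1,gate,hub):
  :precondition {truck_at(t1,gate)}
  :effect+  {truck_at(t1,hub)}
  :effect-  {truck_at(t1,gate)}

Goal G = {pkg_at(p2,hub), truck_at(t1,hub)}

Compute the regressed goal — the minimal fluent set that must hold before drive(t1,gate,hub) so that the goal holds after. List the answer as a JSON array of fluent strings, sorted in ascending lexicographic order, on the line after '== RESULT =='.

Compute (G \ add) ∪ pre:
  G ∩ del = {}  (empty — regression defined)
  G \ add = {pkg_at(p2,hub), truck_at(t1,hub)} \ {truck_at(t1,hub)} = {pkg_at(p2,hub)}
  ∪ pre   = {pkg_at(p2,hub)} ∪ {truck_at(t1,gate)}
          = {pkg_at(p2,hub), truck_at(t1,gate)}

== RESULT ==
["pkg_at(p2,hub)", "truck_at(t1,gate)"]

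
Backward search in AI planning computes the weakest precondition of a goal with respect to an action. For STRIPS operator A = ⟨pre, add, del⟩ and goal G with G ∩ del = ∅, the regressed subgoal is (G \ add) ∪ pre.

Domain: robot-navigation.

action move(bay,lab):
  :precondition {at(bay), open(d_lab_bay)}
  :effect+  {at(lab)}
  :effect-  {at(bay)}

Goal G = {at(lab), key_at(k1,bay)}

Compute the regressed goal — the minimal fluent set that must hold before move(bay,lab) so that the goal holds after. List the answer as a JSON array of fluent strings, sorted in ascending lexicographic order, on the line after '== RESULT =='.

Compute (G \ add) ∪ pre:
  G ∩ del = {}  (empty — regression defined)
  G \ add = {at(lab), key_at(k1,bay)} \ {at(lab)} = {key_at(k1,bay)}
  ∪ pre   = {key_at(k1,bay)} ∪ {at(bay), open(d_lab_bay)}
          = {at(bay), key_at(k1,bay), open(d_lab_bay)}

== RESULT ==
["at(bay)", "key_at(k1,bay)", "open(d_lab_bay)"]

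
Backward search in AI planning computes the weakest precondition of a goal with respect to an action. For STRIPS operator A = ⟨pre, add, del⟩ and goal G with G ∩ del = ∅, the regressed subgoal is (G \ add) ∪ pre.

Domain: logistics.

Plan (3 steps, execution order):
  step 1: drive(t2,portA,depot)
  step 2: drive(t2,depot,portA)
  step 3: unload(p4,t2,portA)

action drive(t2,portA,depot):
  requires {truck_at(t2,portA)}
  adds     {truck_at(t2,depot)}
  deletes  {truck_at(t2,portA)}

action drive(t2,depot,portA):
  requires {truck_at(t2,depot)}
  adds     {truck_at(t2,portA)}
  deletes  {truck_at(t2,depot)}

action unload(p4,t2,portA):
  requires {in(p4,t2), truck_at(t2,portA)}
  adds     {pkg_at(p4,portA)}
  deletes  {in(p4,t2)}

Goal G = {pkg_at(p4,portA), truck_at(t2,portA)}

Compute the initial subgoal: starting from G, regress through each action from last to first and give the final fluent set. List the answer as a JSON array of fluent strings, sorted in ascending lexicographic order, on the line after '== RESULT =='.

Work backward from the goal:
  through step 3 (unload(p4,t2,portA)): drop {pkg_at(p4,portA)}, keep {truck_at(t2,portA)}, require {in(p4,t2), truck_at(t2,portA)}
    → {in(p4,t2), truck_at(t2,portA)}
  through step 2 (drive(t2,depot,portA)): drop {truck_at(t2,portA)}, keep {in(p4,t2)}, require {truck_at(t2,depot)}
    → {in(p4,t2), truck_at(t2,depot)}
  through step 1 (drive(t2,portA,depot)): drop {truck_at(t2,depot)}, keep {in(p4,t2)}, require {truck_at(t2,portA)}
    → {in(p4,t2), truck_at(t2,portA)}

== RESULT ==
["in(p4,t2)", "truck_at(t2,portA)"]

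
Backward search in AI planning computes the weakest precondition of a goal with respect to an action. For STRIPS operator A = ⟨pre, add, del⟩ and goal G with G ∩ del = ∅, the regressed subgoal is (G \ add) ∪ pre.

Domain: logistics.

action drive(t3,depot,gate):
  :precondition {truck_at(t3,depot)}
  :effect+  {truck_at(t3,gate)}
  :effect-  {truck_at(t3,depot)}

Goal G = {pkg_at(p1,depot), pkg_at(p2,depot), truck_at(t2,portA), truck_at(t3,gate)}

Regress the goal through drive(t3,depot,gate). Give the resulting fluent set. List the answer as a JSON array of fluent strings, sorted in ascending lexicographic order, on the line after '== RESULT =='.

Regress:
  G ∩ del = {}  (empty — regression defined)
  G \ add = {pkg_at(p1,depot), pkg_at(p2,depot), truck_at(t2,portA), truck_at(t3,gate)} \ {truck_at(t3,gate)} = {pkg_at(p1,depot), pkg_at(p2,depot), truck_at(t2,portA)}
  ∪ pre   = {pkg_at(p1,depot), pkg_at(p2,depot), truck_at(t2,portA)} ∪ {truck_at(t3,depot)}
          = {pkg_at(p1,depot), pkg_at(p2,depot), truck_at(t2,portA), truck_at(t3,depot)}

== RESULT ==
["pkg_at(p1,depot)", "pkg_at(p2,depot)", "truck_at(t2,portA)", "truck_at(t3,depot)"]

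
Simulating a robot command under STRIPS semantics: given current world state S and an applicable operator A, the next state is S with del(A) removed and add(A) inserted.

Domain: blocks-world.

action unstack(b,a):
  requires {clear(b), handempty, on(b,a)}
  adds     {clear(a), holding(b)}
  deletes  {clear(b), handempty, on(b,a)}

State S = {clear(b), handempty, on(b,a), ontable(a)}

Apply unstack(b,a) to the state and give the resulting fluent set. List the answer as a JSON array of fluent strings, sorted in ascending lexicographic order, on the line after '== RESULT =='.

Compute (S \ del) ∪ add:
  pre ⊆ S: {clear(b), handempty, on(b,a)} ⊆ S  — applicable
  S \ del = {ontable(a)}
  ∪ add   = {clear(a), holding(b), ontable(a)}

== RESULT ==
["clear(a)", "holding(b)", "ontable(a)"]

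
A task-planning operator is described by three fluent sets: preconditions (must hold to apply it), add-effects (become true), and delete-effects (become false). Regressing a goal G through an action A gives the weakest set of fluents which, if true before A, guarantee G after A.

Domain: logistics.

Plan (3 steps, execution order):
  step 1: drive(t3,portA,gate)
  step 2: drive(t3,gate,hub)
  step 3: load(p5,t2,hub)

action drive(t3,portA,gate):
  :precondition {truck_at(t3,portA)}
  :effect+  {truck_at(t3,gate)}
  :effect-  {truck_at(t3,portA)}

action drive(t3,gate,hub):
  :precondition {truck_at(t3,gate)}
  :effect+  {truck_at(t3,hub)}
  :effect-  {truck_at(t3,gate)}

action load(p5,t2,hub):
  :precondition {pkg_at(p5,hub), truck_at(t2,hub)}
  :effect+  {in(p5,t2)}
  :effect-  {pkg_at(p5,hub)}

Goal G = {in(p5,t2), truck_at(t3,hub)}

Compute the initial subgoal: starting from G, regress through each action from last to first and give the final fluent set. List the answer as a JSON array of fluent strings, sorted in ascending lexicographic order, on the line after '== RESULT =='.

Work backward from the goal:
  through step 3 (load(p5,t2,hub)): drop {in(p5,t2)}, keep {truck_at(t3,hub)}, require {pkg_at(p5,hub), truck_at(t2,hub)}
    → {pkg_at(p5,hub), truck_at(t2,hub), truck_at(t3,hub)}
  through step 2 (drive(t3,gate,hub)): drop {truck_at(t3,hub)}, keep {pkg_at(p5,hub), truck_at(t2,hub)}, require {truck_at(t3,gate)}
    → {pkg_at(p5,hub), truck_at(t2,hub), truck_at(t3,gate)}
  through step 1 (drive(t3,portA,gate)): drop {truck_at(t3,gate)}, keep {pkg_at(p5,hub), truck_at(t2,hub)}, require {truck_at(t3,portA)}
    → {pkg_at(p5,hub), truck_at(t2,hub), truck_at(t3,portA)}

== RESULT ==
["pkg_at(p5,hub)", "truck_at(t2,hub)", "truck_at(t3,portA)"]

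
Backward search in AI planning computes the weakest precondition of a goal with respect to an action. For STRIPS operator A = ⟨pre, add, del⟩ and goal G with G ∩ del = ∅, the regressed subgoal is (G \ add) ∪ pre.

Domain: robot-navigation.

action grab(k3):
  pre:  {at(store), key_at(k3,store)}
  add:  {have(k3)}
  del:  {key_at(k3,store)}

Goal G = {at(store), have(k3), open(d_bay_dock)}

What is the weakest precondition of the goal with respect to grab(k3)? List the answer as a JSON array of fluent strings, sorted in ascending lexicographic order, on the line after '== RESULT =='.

Regress:
  G ∩ del = {}  (empty — regression defined)
  G \ add = {at(store), have(k3), open(d_bay_dock)} \ {have(k3)} = {at(store), open(d_bay_dock)}
  ∪ pre   = {at(store), open(d_bay_dock)} ∪ {at(store), key_at(k3,store)}
          = {at(store), key_at(k3,store), open(d_bay_dock)}

== RESULT ==
["at(store)", "key_at(k3,store)", "open(d_bay_dock)"]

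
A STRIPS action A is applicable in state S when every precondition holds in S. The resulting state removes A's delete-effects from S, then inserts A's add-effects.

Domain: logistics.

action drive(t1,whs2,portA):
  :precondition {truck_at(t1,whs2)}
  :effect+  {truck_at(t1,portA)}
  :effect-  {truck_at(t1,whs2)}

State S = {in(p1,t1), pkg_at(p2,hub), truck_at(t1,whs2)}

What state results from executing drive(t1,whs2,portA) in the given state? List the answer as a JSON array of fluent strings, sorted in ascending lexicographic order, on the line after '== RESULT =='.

Progress:
  pre ⊆ S: {truck_at(t1,whs2)} ⊆ S  — applicable
  S \ del = {in(p1,t1), pkg_at(p2,hub)}
  ∪ add   = {in(p1,t1), pkg_at(p2,hub), truck_at(t1,portA)}

== RESULT ==
["in(p1,t1)", "pkg_at(p2,hub)", "truck_at(t1,portA)"]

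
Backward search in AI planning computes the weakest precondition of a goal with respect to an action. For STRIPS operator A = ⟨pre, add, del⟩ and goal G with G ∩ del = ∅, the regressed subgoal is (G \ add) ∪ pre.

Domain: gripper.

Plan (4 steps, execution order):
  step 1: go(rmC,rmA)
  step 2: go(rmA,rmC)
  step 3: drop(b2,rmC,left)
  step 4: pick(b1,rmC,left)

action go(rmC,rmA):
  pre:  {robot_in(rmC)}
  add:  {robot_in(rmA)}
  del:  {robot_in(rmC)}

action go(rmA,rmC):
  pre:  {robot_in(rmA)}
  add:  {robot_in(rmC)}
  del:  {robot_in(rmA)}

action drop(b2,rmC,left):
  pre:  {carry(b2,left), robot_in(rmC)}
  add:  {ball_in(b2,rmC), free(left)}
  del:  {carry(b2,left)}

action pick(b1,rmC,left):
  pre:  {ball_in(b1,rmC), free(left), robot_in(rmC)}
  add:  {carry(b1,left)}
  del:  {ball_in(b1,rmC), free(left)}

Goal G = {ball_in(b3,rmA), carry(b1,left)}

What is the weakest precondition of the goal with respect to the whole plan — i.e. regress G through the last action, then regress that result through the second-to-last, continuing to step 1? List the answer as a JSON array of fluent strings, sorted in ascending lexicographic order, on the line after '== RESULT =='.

Work backward from the goal:
  through step 4 (pick(b1,rmC,left)): drop {carry(b1,left)}, keep {ball_in(b3,rmA)}, require {ball_in(b1,rmC), free(left), robot_in(rmC)}
    → {ball_in(b1,rmC), ball_in(b3,rmA), free(left), robot_in(rmC)}
  through step 3 (drop(b2,rmC,left)): drop {free(left)}, keep {ball_in(b1,rmC), ball_in(b3,rmA), robot_in(rmC)}, require {carry(b2,left), robot_in(rmC)}
    → {ball_in(b1,rmC), ball_in(b3,rmA), carry(b2,left), robot_in(rmC)}
  through step 2 (go(rmA,rmC)): drop {robot_in(rmC)}, keep {ball_in(b1,rmC), ball_in(b3,rmA), carry(b2,left)}, require {robot_in(rmA)}
    → {ball_in(b1,rmC), ball_in(b3,rmA), carry(b2,left), robot_in(rmA)}
  through step 1 (go(rmC,rmA)): drop {robot_in(rmA)}, keep {ball_in(b1,rmC), ball_in(b3,rmA), carry(b2,left)}, require {robot_in(rmC)}
    → {ball_in(b1,rmC), ball_in(b3,rmA), carry(b2,left), robot_in(rmC)}

== RESULT ==
["ball_in(b1,rmC)", "ball_in(b3,rmA)", "carry(b2,left)", "robot_in(rmC)"]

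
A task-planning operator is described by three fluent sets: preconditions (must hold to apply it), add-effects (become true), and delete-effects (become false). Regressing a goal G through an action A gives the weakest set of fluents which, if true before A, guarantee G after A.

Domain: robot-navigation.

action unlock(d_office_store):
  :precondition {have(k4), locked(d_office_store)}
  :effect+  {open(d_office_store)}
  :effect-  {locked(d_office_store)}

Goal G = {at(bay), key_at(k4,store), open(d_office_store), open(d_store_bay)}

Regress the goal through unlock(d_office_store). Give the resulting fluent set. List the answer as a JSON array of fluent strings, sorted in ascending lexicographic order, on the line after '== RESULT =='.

Compute (G \ add) ∪ pre:
  G ∩ del = {}  (empty — regression defined)
  G \ add = {at(bay), key_at(k4,store), open(d_office_store), open(d_store_bay)} \ {open(d_office_store)} = {at(bay), key_at(k4,store), open(d_store_bay)}
  ∪ pre   = {at(bay), key_at(k4,store), open(d_store_bay)} ∪ {have(k4), locked(d_office_store)}
          = {at(bay), have(k4), key_at(k4,store), locked(d_office_store), open(d_store_bay)}

== RESULT ==
["at(bay)", "have(k4)", "key_at(k4,store)", "locked(d_office_store)", "open(d_store_bay)"]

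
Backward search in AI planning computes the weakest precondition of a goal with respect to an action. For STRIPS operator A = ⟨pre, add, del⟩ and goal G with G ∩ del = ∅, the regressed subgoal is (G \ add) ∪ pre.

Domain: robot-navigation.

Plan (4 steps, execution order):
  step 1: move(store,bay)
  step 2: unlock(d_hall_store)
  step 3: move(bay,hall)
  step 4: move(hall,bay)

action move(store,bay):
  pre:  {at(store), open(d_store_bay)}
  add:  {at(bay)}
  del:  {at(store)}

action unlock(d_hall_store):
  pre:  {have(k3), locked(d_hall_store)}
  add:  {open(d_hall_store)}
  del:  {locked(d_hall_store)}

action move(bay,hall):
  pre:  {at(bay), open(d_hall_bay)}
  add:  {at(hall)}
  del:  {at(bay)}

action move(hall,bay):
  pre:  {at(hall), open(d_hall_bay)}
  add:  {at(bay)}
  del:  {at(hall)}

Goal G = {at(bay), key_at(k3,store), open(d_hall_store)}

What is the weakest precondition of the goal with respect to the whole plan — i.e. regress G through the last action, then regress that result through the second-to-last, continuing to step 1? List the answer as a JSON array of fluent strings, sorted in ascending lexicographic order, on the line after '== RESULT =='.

Regress step by step:
  through step 4 (move(hall,bay)): drop {at(bay)}, keep {key_at(k3,store), open(d_hall_store)}, require {at(hall), open(d_hall_bay)}
    → {at(hall), key_at(k3,store), open(d_hall_bay), open(d_hall_store)}
  through step 3 (move(bay,hall)): drop {at(hall)}, keep {key_at(k3,store), open(d_hall_bay), open(d_hall_store)}, require {at(bay), open(d_hall_bay)}
    → {at(bay), key_at(k3,store), open(d_hall_bay), open(d_hall_store)}
  through step 2 (unlock(d_hall_store)): drop {open(d_hall_store)}, keep {at(bay), key_at(k3,store), open(d_hall_bay)}, require {have(k3), locked(d_hall_store)}
    → {at(bay), have(k3), key_at(k3,store), locked(d_hall_store), open(d_hall_bay)}
  through step 1 (move(store,bay)): drop {at(bay)}, keep {have(k3), key_at(k3,store), locked(d_hall_store), open(d_hall_bay)}, require {at(store), open(d_store_bay)}
    → {at(store), have(k3), key_at(k3,store), locked(d_hall_store), open(d_hall_bay), open(d_store_bay)}

== RESULT ==
["at(store)", "have(k3)", "key_at(k3,store)", "locked(d_hall_store)", "open(d_hall_bay)", "open(d_store_bay)"]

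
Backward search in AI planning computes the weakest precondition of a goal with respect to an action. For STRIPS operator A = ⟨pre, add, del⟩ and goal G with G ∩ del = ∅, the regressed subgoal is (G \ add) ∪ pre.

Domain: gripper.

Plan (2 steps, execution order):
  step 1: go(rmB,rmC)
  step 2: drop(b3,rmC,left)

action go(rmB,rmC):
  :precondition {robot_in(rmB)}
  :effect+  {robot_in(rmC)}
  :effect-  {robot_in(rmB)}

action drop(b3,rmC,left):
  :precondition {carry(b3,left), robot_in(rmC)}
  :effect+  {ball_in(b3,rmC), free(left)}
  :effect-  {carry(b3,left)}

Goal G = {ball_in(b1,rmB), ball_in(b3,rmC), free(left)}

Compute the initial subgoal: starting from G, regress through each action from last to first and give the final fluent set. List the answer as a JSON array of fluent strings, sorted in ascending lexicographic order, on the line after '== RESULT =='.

Work backward from the goal:
  through step 2 (drop(b3,rmC,left)): drop {ball_in(b3,rmC), free(left)}, keep {ball_in(b1,rmB)}, require {carry(b3,left), robot_in(rmC)}
    → {ball_in(b1,rmB), carry(b3,left), robot_in(rmC)}
  through step 1 (go(rmB,rmC)): drop {robot_in(rmC)}, keep {ball_in(b1,rmB), carry(b3,left)}, require {robot_in(rmB)}
    → {ball_in(b1,rmB), carry(b3,left), robot_in(rmB)}

== RESULT ==
["ball_in(b1,rmB)", "carry(b3,left)", "robot_in(rmB)"]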